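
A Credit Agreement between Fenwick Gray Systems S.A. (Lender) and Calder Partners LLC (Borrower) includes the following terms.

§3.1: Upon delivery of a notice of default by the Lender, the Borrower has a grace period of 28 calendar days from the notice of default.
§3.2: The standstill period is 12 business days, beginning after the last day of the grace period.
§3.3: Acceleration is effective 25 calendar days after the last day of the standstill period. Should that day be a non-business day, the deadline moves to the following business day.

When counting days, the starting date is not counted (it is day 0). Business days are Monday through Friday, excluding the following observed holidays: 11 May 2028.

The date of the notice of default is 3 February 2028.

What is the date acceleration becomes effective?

The last day of the grace period: 28 calendar days after 3 February 2028 is 2 March 2028.
The last day of the standstill period: counting 12 business days from Thursday, 2 March 2028 (Mar 3, Mar 6, Mar 7, Mar 8, …, Mar 16, Mar 17, Mar 20, skipping weekends) reaches Monday, 20 March 2028.
Adding 25 calendar days to 20 March 2028 gives 14 April 2028, which is the date acceleration becomes effective. 14 April 2028 is a Friday and is not a listed holiday, so no roll-forward applies.

14 April 2028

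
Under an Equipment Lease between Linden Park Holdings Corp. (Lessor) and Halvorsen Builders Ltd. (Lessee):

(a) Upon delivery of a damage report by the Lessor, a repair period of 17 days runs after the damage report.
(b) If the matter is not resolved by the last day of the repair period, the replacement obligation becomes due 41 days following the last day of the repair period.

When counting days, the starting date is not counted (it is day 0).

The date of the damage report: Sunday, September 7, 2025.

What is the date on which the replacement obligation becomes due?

The last day of the repair period: 17 calendar days after September 7, 2025 is September 24, 2025.
The date on which the replacement obligation becomes due: September 24, 2025 + 41 days = November 4, 2025.

November 4, 2025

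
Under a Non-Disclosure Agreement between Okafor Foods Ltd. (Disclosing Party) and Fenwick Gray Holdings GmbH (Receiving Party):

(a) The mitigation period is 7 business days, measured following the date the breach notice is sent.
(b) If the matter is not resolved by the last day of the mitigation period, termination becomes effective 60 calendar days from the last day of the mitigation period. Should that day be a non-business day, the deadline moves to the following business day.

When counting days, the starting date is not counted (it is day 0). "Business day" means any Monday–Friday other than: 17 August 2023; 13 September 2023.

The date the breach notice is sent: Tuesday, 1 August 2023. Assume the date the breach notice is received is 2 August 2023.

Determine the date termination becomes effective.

9 October 2023

The last day of the mitigation period: 7 business days after Tuesday, 1 August 2023, skipping weekends — Aug 2, Aug 3, Aug 4, Aug 7, Aug 8, Aug 9, Aug 10 — lands on Thursday, 10 August 2023.
Adding 60 calendar days to 10 August 2023 gives 9 October 2023, which is the date termination becomes effective. 9 October 2023 is a Monday and is not a listed holiday, so no roll-forward applies.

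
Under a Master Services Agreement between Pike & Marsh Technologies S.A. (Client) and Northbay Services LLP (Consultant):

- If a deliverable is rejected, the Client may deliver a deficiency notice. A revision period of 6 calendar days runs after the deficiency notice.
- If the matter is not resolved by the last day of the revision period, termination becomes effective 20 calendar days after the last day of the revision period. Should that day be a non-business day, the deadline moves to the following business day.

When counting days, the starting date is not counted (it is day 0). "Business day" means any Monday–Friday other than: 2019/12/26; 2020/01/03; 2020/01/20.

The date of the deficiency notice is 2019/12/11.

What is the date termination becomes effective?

The last day of the revision period: 2019/12/11 + 6 days = 2019/12/17.
The date termination becomes effective: 2019/12/17 + 20 days = 2020/01/06. 2020/01/06 is a Monday and is not a listed holiday, so no roll-forward applies.

2020/01/06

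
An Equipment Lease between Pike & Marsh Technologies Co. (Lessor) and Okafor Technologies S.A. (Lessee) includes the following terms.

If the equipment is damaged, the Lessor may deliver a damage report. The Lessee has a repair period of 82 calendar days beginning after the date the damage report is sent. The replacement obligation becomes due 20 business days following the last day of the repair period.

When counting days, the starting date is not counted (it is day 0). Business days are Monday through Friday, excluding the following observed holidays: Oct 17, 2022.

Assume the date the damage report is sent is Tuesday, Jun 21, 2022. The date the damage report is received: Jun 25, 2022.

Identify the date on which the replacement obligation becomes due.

Oct 7, 2022

The last day of the repair period: 82 calendar days after Jun 21, 2022 is Sep 11, 2022.
The date on which the replacement obligation becomes due: 20 business days after Sunday, Sep 11, 2022, skipping weekends — Sep 12, Sep 13, Sep 14, Sep 15, …, Oct 5, Oct 6, Oct 7 — lands on Friday, Oct 7, 2022.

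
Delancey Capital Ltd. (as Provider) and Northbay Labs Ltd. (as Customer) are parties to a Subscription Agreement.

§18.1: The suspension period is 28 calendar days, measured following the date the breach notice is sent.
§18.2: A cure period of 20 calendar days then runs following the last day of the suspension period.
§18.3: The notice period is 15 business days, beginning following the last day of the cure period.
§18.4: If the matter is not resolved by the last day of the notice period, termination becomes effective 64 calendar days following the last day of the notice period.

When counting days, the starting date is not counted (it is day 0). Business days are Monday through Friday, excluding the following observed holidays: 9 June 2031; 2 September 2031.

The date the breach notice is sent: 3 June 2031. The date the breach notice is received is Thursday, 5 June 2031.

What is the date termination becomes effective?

The last day of the suspension period: 28 calendar days after 3 June 2031 is 1 July 2031.
The last day of the cure period: 1 July 2031 + 20 days = 21 July 2031.
The last day of the notice period: counting 15 business days from Monday, 21 July 2031 (Jul 22, Jul 23, Jul 24, Jul 25, …, Aug 7, Aug 8, Aug 11, skipping weekends) reaches Monday, 11 August 2031.
Adding 64 calendar days to 11 August 2031 gives 14 October 2031, which is the date termination becomes effective.

14 October 2031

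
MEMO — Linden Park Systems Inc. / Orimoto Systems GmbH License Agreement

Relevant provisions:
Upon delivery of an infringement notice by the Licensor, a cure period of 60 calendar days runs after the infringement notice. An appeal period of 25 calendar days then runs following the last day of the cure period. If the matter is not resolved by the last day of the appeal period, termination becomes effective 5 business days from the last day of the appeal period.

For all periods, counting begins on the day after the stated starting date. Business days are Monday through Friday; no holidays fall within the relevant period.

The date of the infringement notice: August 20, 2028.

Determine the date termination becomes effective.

November 20, 2028

The last day of the cure period: August 20, 2028 + 60 days = October 19, 2028.
The last day of the appeal period: 25 calendar days after October 19, 2028 is November 13, 2028.
The date termination becomes effective: counting 5 business days from Monday, November 13, 2028 (Nov 14, Nov 15, Nov 16, Nov 17, Nov 20, skipping weekends) reaches Monday, November 20, 2028.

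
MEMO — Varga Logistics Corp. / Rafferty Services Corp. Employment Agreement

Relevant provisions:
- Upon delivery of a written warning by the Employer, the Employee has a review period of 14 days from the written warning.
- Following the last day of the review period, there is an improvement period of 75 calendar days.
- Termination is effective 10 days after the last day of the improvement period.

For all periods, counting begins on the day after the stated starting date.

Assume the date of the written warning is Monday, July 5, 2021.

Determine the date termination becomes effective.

Adding 14 calendar days to July 5, 2021 gives July 19, 2021, which is the last day of the review period.
The last day of the improvement period: July 19, 2021 + 75 days = October 2, 2021.
The date termination becomes effective: October 2, 2021 + 10 days = October 12, 2021.

October 12, 2021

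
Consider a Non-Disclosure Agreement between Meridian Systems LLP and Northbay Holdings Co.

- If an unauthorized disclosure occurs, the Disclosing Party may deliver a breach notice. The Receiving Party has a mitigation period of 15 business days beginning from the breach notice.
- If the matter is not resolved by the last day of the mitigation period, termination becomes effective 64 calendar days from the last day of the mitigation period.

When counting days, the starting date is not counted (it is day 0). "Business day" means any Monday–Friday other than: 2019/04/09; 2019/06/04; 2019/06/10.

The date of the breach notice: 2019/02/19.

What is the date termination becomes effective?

The last day of the mitigation period: counting 15 business days from Tuesday, 2019/02/19 (Feb 20, Feb 21, Feb 22, Feb 25, …, Mar 8, Mar 11, Mar 12, skipping weekends) reaches Tuesday, 2019/03/12.
Adding 64 calendar days to 2019/03/12 gives 2019/05/15, which is the date termination becomes effective.

2019/05/15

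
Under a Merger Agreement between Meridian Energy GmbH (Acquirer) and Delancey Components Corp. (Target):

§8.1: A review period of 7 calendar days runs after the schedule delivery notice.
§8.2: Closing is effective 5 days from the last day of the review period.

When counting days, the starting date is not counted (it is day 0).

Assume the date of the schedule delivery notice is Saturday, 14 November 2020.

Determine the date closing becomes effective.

26 November 2020

Adding 7 calendar days to 14 November 2020 gives 21 November 2020, which is the last day of the review period.
Adding 5 calendar days to 21 November 2020 gives 26 November 2020, which is the date closing becomes effective.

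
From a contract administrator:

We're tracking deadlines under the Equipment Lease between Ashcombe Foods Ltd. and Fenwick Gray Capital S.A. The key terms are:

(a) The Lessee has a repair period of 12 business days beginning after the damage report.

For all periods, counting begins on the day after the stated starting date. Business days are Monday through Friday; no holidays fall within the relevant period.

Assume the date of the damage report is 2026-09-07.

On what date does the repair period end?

2026-09-23

The last day of the repair period: 12 business days after Monday, 2026-09-07, skipping weekends — Sep 8, Sep 9, Sep 10, Sep 11, …, Sep 21, Sep 22, Sep 23 — lands on Wednesday, 2026-09-23.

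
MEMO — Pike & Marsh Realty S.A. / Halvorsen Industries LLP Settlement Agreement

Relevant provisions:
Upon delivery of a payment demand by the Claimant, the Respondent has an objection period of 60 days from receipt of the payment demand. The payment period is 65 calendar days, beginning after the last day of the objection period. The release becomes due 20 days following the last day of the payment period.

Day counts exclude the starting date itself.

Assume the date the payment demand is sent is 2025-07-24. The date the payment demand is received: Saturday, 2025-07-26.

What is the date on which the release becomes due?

2025-12-18

The last day of the objection period: 2025-07-26 + 60 days = 2025-09-24.
The last day of the payment period: 65 calendar days after 2025-09-24 is 2025-11-28.
Adding 20 calendar days to 2025-11-28 gives 2025-12-18, which is the date on which the release becomes due.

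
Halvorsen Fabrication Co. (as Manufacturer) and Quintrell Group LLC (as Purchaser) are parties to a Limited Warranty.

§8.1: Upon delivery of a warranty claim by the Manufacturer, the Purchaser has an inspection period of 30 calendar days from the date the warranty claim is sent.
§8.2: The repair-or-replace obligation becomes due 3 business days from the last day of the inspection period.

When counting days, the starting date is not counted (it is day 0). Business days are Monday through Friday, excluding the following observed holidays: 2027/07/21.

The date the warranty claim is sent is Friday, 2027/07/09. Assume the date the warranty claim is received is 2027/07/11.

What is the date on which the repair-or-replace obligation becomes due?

2027/08/11

The last day of the inspection period: 2027/07/09 + 30 days = 2027/08/08.
The date on which the repair-or-replace obligation becomes due: counting 3 business days from Sunday, 2027/08/08 (Aug 9, Aug 10, Aug 11, skipping weekends) reaches Wednesday, 2027/08/11.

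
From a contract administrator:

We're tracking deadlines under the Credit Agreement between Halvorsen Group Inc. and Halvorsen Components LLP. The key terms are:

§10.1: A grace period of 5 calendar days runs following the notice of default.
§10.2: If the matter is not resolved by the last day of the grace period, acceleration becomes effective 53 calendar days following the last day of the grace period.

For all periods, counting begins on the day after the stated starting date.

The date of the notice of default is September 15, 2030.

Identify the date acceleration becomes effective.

The last day of the grace period: 5 calendar days after September 15, 2030 is September 20, 2030.
The date acceleration becomes effective: 53 calendar days after September 20, 2030 is November 12, 2030.

November 12, 2030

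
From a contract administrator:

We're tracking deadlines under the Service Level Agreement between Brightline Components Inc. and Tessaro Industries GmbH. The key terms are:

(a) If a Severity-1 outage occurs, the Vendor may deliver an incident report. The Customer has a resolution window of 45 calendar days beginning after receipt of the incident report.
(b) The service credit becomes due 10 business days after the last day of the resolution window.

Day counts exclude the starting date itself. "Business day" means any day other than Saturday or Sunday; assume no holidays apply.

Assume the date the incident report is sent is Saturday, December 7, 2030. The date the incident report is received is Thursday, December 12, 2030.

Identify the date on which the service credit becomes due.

February 7, 2031

The last day of the resolution window: December 12, 2030 + 45 days = January 26, 2031.
The date on which the service credit becomes due: counting 10 business days from Sunday, January 26, 2031 (Jan 27, Jan 28, Jan 29, Jan 30, Jan 31, Feb 3, Feb 4, Feb 5, Feb 6, Feb 7, skipping weekends) reaches Friday, February 7, 2031.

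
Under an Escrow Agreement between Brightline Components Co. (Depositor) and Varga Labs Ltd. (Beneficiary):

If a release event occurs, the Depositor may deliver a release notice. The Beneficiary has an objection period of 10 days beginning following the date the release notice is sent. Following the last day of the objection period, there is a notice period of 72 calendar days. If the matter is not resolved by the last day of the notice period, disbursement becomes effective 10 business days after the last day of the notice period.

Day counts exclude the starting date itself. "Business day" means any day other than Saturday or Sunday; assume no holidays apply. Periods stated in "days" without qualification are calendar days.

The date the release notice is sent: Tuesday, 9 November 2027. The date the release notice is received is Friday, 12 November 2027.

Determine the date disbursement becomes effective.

The last day of the objection period: 10 calendar days after 9 November 2027 is 19 November 2027.
Adding 72 calendar days to 19 November 2027 gives 30 January 2028, which is the last day of the notice period.
From Sunday, 30 January 2028, 10 business days (Jan 31, Feb 1, Feb 2, Feb 3, Feb 4, Feb 7, Feb 8, Feb 9, Feb 10, Feb 11, skipping weekends) brings us to Friday, 11 February 2028, which is the date disbursement becomes effective.

11 February 2028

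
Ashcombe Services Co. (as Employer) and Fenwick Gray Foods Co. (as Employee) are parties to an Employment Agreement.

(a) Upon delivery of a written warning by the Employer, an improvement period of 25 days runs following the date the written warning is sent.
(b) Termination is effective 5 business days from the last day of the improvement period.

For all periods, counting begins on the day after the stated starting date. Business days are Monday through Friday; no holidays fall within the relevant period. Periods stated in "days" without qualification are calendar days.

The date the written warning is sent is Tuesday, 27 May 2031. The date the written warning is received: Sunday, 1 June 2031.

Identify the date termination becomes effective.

The last day of the improvement period: 27 May 2031 + 25 days = 21 June 2031.
The date termination becomes effective: counting 5 business days from Saturday, 21 June 2031 (Jun 23, Jun 24, Jun 25, Jun 26, Jun 27, skipping weekends) reaches Friday, 27 June 2031.

27 June 2031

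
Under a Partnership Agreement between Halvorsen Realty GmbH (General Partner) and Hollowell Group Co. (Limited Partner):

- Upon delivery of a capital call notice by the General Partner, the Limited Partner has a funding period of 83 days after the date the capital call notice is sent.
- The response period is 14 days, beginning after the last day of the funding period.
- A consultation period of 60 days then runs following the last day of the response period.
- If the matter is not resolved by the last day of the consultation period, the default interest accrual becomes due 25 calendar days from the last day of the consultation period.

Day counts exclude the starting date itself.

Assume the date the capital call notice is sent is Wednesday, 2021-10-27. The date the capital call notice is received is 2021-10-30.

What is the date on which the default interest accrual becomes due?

Adding 83 calendar days to 2021-10-27 gives 2022-01-18, which is the last day of the funding period.
The last day of the response period: 14 calendar days after 2022-01-18 is 2022-02-01.
Adding 60 calendar days to 2022-02-01 gives 2022-04-02, which is the last day of the consultation period.
Adding 25 calendar days to 2022-04-02 gives 2022-04-27, which is the date on which the default interest accrual becomes due.

2022-04-27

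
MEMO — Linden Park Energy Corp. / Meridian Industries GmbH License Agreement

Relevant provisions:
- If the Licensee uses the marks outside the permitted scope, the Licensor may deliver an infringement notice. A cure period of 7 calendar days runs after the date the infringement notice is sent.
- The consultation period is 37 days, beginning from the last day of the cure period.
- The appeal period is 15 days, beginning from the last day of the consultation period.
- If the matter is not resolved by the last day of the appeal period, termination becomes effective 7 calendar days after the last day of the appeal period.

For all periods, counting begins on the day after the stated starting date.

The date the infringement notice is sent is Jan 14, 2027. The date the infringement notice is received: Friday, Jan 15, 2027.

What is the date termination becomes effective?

Adding 7 calendar days to Jan 14, 2027 gives Jan 21, 2027, which is the last day of the cure period.
The last day of the consultation period: 37 calendar days after Jan 21, 2027 is Feb 27, 2027.
The last day of the appeal period: Feb 27, 2027 + 15 days = Mar 14, 2027.
The date termination becomes effective: Mar 14, 2027 + 7 days = Mar 21, 2027.

Mar 21, 2027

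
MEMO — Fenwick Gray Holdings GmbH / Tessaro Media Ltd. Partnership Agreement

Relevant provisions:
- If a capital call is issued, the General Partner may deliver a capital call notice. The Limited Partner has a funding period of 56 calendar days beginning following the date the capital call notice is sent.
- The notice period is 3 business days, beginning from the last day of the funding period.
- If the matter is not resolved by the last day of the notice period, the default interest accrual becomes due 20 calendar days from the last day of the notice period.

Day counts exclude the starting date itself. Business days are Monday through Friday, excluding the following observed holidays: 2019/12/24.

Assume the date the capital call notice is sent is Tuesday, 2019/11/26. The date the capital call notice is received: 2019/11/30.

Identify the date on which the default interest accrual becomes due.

The last day of the funding period: 2019/11/26 + 56 days = 2020/01/21.
The last day of the notice period: counting 3 business days from Tuesday, 2020/01/21 (Jan 22, Jan 23, Jan 24, skipping weekends) reaches Friday, 2020/01/24.
The date on which the default interest accrual becomes due: 2020/01/24 + 20 days = 2020/02/13.

2020/02/13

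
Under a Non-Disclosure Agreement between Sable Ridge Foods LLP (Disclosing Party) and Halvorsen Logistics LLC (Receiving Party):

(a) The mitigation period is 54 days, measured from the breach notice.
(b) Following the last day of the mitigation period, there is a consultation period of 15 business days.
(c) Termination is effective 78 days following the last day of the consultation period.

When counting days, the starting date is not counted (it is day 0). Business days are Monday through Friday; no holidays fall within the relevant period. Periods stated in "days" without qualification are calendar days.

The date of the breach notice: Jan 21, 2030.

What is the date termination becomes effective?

Jun 22, 2030

The last day of the mitigation period: Jan 21, 2030 + 54 days = Mar 16, 2030.
The last day of the consultation period: 15 business days after Saturday, Mar 16, 2030, skipping weekends — Mar 18, Mar 19, Mar 20, Mar 21, …, Apr 3, Apr 4, Apr 5 — lands on Friday, Apr 5, 2030.
The date termination becomes effective: Apr 5, 2030 + 78 days = Jun 22, 2030.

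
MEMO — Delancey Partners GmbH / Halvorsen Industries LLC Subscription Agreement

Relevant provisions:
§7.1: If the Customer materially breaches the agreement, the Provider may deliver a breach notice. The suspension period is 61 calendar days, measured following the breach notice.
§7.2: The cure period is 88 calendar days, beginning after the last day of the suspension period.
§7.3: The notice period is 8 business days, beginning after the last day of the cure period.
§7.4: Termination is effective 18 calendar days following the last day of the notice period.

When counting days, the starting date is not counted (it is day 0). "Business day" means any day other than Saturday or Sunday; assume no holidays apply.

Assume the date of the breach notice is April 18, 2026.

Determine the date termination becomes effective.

October 12, 2026

Adding 61 calendar days to April 18, 2026 gives June 18, 2026, which is the last day of the suspension period.
The last day of the cure period: June 18, 2026 + 88 days = September 14, 2026.
The last day of the notice period: counting 8 business days from Monday, September 14, 2026 (Sep 15, Sep 16, Sep 17, Sep 18, Sep 21, Sep 22, Sep 23, Sep 24, skipping weekends) reaches Thursday, September 24, 2026.
Adding 18 calendar days to September 24, 2026 gives October 12, 2026, which is the date termination becomes effective.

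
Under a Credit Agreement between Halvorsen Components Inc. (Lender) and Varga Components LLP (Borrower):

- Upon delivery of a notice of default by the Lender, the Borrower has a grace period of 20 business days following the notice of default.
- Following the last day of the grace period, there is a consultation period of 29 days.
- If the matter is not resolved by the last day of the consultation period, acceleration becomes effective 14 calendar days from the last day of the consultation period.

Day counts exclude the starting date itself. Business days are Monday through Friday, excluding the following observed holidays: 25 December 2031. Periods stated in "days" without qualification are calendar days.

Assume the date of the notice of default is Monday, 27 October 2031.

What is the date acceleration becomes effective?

The last day of the grace period: 20 business days after Monday, 27 October 2031, skipping weekends — Oct 28, Oct 29, Oct 30, Oct 31, …, Nov 20, Nov 21, Nov 24 — lands on Monday, 24 November 2031.
The last day of the consultation period: 29 calendar days after 24 November 2031 is 23 December 2031.
Adding 14 calendar days to 23 December 2031 gives 6 January 2032, which is the date acceleration becomes effective.

6 January 2032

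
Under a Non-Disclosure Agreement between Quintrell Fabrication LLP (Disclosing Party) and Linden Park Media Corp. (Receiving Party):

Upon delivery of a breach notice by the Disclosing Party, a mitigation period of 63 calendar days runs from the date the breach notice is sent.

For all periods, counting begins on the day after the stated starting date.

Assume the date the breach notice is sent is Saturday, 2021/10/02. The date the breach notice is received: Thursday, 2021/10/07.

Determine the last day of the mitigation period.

Adding 63 calendar days to 2021/10/02 gives 2021/12/04, which is the last day of the mitigation period.

2021/12/04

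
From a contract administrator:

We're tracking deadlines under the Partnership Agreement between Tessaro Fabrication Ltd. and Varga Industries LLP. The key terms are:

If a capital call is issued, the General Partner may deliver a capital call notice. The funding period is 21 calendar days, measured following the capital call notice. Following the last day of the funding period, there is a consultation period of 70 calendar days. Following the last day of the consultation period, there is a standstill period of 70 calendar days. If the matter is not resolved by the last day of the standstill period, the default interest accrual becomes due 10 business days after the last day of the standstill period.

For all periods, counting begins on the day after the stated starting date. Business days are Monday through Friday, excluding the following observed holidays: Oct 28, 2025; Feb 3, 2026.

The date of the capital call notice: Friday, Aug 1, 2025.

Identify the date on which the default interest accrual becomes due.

The last day of the funding period: Aug 1, 2025 + 21 days = Aug 22, 2025.
Adding 70 calendar days to Aug 22, 2025 gives Oct 31, 2025, which is the last day of the consultation period.
The last day of the standstill period: Oct 31, 2025 + 70 days = Jan 9, 2026.
The date on which the default interest accrual becomes due: counting 10 business days from Friday, Jan 9, 2026 (Jan 12, Jan 13, Jan 14, Jan 15, Jan 16, Jan 19, Jan 20, Jan 21, Jan 22, Jan 23, skipping weekends) reaches Friday, Jan 23, 2026.

Jan 23, 2026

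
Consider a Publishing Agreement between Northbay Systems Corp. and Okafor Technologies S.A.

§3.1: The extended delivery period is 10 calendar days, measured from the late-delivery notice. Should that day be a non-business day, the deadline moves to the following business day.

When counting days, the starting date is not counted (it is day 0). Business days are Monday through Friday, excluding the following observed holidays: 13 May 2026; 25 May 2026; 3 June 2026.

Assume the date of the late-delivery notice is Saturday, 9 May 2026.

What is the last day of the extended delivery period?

19 May 2026

The last day of the extended delivery period: 9 May 2026 + 10 days = 19 May 2026. 19 May 2026 is a Tuesday and is not a listed holiday, so no roll-forward applies.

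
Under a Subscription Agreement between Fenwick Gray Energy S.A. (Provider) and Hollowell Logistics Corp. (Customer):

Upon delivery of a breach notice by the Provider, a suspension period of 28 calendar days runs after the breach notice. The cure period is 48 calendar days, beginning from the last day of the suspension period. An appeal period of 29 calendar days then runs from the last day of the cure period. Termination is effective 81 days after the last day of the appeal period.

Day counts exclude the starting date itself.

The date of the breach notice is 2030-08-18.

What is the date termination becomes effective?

2031-02-20

The last day of the suspension period: 28 calendar days after 2030-08-18 is 2030-09-15.
The last day of the cure period: 48 calendar days after 2030-09-15 is 2030-11-02.
The last day of the appeal period: 29 calendar days after 2030-11-02 is 2030-12-01.
The date termination becomes effective: 81 calendar days after 2030-12-01 is 2031-02-20.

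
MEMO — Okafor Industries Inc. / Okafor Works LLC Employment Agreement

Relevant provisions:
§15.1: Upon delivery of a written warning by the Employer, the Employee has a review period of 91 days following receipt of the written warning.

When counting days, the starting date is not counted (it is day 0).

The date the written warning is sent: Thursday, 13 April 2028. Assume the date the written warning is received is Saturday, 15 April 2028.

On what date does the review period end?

Adding 91 calendar days to 15 April 2028 gives 15 July 2028, which is the last day of the review period.

15 July 2028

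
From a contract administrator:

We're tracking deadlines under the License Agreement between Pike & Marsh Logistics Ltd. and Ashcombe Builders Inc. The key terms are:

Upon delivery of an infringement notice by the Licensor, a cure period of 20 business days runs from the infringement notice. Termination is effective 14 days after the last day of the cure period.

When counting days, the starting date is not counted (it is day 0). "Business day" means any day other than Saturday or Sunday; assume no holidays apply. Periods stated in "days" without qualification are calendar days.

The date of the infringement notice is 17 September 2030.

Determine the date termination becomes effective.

The last day of the cure period: 20 business days after Tuesday, 17 September 2030, skipping weekends — Sep 18, Sep 19, Sep 20, Sep 23, …, Oct 11, Oct 14, Oct 15 — lands on Tuesday, 15 October 2030.
The date termination becomes effective: 14 calendar days after 15 October 2030 is 29 October 2030.

29 October 2030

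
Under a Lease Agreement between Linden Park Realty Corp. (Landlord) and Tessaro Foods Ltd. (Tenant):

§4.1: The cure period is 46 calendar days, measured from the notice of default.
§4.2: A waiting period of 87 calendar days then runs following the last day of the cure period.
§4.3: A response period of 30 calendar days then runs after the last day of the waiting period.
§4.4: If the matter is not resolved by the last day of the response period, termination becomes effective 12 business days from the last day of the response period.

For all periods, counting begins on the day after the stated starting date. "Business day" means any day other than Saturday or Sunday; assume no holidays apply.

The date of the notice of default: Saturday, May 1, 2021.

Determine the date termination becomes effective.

The last day of the cure period: May 1, 2021 + 46 days = June 16, 2021.
Adding 87 calendar days to June 16, 2021 gives September 11, 2021, which is the last day of the waiting period.
The last day of the response period: 30 calendar days after September 11, 2021 is October 11, 2021.
From Monday, October 11, 2021, 12 business days (Oct 12, Oct 13, Oct 14, Oct 15, …, Oct 25, Oct 26, Oct 27, skipping weekends) brings us to Wednesday, October 27, 2021, which is the date termination becomes effective.

October 27, 2021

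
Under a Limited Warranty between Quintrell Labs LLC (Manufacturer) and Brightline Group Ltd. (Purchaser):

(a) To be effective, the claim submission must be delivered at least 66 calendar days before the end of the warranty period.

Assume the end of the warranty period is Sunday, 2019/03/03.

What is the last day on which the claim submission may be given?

Counting back 66 calendar days from 2019/03/03 gives 2018/12/27.

2018/12/27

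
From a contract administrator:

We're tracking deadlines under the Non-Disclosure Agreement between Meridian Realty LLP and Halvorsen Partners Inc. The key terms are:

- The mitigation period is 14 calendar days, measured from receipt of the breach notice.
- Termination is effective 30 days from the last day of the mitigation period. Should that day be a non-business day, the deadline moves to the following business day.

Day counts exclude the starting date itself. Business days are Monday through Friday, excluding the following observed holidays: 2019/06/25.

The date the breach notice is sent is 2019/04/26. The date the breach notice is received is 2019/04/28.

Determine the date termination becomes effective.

The last day of the mitigation period: 2019/04/28 + 14 days = 2019/05/12.
Adding 30 calendar days to 2019/05/12 gives 2019/06/11, which is the date termination becomes effective. 2019/06/11 is a Tuesday and is not a listed holiday, so no roll-forward applies.

2019/06/11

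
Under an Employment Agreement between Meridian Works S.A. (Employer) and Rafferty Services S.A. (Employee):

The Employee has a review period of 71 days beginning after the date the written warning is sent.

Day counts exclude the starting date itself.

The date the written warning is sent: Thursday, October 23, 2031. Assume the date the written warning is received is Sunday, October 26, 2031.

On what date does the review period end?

January 2, 2032

The last day of the review period: 71 calendar days after October 23, 2031 is January 2, 2032.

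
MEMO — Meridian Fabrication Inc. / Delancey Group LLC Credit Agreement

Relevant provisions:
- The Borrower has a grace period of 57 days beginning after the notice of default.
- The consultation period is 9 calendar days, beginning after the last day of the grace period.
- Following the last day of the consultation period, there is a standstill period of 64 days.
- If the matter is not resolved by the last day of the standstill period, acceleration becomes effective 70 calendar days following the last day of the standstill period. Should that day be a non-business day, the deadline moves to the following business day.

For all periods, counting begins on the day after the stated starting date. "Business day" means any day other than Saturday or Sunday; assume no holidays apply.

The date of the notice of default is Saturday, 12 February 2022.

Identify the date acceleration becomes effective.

31 August 2022

Adding 57 calendar days to 12 February 2022 gives 10 April 2022, which is the last day of the grace period.
Adding 9 calendar days to 10 April 2022 gives 19 April 2022, which is the last day of the consultation period.
Adding 64 calendar days to 19 April 2022 gives 22 June 2022, which is the last day of the standstill period.
Adding 70 calendar days to 22 June 2022 gives 31 August 2022, which is the date acceleration becomes effective. 31 August 2022 is a Wednesday, so no roll-forward applies.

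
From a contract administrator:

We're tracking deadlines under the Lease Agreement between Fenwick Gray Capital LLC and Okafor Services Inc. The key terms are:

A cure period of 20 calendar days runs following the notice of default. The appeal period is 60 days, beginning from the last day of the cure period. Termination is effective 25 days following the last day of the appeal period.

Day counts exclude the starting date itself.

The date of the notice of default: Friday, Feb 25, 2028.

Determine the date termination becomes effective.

Adding 20 calendar days to Feb 25, 2028 gives Mar 16, 2028, which is the last day of the cure period.
Adding 60 calendar days to Mar 16, 2028 gives May 15, 2028, which is the last day of the appeal period.
Adding 25 calendar days to May 15, 2028 gives Jun 9, 2028, which is the date termination becomes effective.

Jun 9, 2028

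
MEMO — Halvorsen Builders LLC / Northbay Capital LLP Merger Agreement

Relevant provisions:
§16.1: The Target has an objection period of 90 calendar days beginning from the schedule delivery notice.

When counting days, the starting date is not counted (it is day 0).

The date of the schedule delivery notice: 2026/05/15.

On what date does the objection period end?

2026/08/13

The last day of the objection period: 2026/05/15 + 90 days = 2026/08/13.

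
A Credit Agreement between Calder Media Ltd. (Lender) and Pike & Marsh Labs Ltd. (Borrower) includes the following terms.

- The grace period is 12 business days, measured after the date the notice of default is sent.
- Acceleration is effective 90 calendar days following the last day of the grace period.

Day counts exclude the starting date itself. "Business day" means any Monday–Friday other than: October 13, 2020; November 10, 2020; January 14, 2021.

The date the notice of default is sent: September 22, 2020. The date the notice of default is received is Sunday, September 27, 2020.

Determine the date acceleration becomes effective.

January 6, 2021

From Tuesday, September 22, 2020, 12 business days (Sep 23, Sep 24, Sep 25, Sep 28, …, Oct 6, Oct 7, Oct 8, skipping weekends) brings us to Thursday, October 8, 2020, which is the last day of the grace period.
The date acceleration becomes effective: 90 calendar days after October 8, 2020 is January 6, 2021.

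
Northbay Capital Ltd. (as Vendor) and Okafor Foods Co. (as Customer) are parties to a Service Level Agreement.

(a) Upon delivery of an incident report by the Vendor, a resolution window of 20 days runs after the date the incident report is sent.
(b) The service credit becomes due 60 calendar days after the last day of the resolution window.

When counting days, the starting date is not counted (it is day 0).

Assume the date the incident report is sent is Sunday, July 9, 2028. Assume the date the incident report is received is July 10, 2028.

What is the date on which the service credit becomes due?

The last day of the resolution window: July 9, 2028 + 20 days = July 29, 2028.
The date on which the service credit becomes due: July 29, 2028 + 60 days = September 27, 2028.

September 27, 2028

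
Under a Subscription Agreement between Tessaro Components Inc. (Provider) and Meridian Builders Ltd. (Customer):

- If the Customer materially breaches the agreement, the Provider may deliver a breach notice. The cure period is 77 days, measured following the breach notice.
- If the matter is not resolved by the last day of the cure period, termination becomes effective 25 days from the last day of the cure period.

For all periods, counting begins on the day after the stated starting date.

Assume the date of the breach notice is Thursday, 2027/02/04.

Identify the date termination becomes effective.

2027/05/17

The last day of the cure period: 77 calendar days after 2027/02/04 is 2027/04/22.
Adding 25 calendar days to 2027/04/22 gives 2027/05/17, which is the date termination becomes effective.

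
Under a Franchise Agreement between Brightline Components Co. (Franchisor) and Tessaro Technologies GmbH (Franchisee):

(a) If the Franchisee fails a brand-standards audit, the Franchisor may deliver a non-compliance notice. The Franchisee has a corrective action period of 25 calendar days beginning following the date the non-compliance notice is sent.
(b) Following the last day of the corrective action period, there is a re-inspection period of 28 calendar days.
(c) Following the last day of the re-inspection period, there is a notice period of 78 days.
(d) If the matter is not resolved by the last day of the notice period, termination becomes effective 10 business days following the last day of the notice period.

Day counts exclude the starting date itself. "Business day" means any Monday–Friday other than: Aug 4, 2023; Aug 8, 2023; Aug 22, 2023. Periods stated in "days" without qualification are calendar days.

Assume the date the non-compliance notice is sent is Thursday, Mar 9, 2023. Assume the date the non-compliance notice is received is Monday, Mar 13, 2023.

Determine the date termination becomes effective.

The last day of the corrective action period: 25 calendar days after Mar 9, 2023 is Apr 3, 2023.
The last day of the re-inspection period: 28 calendar days after Apr 3, 2023 is May 1, 2023.
The last day of the notice period: May 1, 2023 + 78 days = Jul 18, 2023.
The date termination becomes effective: 10 business days after Tuesday, Jul 18, 2023, skipping weekends — Jul 19, Jul 20, Jul 21, Jul 24, Jul 25, Jul 26, Jul 27, Jul 28, Jul 31, Aug 1 — lands on Tuesday, Aug 1, 2023.

Aug 1, 2023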